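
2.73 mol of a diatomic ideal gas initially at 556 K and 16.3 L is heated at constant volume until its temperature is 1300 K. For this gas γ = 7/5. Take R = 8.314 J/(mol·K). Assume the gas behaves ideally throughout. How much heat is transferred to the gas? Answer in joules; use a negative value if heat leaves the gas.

P₁ = nRT₁/V₁ = 2.73×8.314×556/16.3 = 774 kPa.
Isochoric: V stays 16.3 L; P/T = const ⇒ T₂ = 1300 K, P₂ = 1810 kPa.
W = 0 (no volume change).
ΔU = nCvΔT = 2.73×20.8×(1300−556) = 42200 J.
Q = ΔU = 42200 J.

42200 J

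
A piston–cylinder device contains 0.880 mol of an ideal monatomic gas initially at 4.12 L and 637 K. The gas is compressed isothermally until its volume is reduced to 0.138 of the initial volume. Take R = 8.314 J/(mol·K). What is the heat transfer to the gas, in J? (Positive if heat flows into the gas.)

-9230 J

P₁ = nRT₁/V₁ = 0.880×8.314×637/4.12 = 1130 kPa.
Isothermal: T stays 637 K; PV = const ⇒ V₂ = 0.569 L, P₂ = 8200 kPa.
ΔU = 0 (ideal gas, T constant).
W = nRT ln(V₂/V₁) = 0.880×8.314×637×ln(0.138) = -9230 J.
Q = ΔU + W = -9230 J.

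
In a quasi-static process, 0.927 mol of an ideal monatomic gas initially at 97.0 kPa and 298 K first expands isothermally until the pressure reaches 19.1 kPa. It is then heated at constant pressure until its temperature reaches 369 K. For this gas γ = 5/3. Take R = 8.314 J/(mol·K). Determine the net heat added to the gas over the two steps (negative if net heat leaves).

V₁ = nRT₁/P₁ = 0.927×8.314×298/97.0 = 23.7 L.
Step 1 — Isothermal: T stays 298 K; PV = const ⇒ V₂ = 120 L, P₂ = 19.1 kPa.
ΔU = 0 (ideal gas, T constant).
W = nRT ln(V₂/V₁) = 0.927×8.314×298×ln(5.08) = 3730 J.
Q = ΔU + W = 3730 J.
State after step 1: P = 19.1 kPa, V = 120 L, T = 298 K.
Step 2 — Isobaric: P stays 19.1 kPa; V/T = const ⇒ T₂ = 369 K, V₂ = 149 L.
W = PΔV = 19.1×(149−120) kPa·L = 547 J.
ΔU = nCvΔT = 0.927×12.5×(369−298) = 821 J.
Q = ΔU + W = nCpΔT = 1370 J.
Net over both steps: W = 4280 J, Q = 5100 J, ΔU = 821 J.

5100 J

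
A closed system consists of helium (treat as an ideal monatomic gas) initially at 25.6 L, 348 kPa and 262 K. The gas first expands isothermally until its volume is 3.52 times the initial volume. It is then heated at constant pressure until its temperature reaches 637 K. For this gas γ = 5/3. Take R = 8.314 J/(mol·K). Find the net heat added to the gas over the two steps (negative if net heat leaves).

n = P₁V₁/(RT₁) = 348×25.6/(8.314×262) = 4.09 mol.
Step 1 — Isothermal: T stays 262 K; PV = const ⇒ V₂ = 90.1 L, P₂ = 98.9 kPa.
ΔU = 0 (ideal gas, T constant).
W = nRT ln(V₂/V₁) = 4.09×8.314×262×ln(3.52) = 11200 J.
Q = ΔU + W = 11200 J.
State after step 1: P = 98.9 kPa, V = 90.1 L, T = 262 K.
Step 2 — Isobaric: P stays 98.9 kPa; V/T = const ⇒ T₂ = 637 K, V₂ = 219 L.
W = PΔV = 98.9×(219−90.1) kPa·L = 12800 J.
ΔU = nCvΔT = 4.09×12.5×(637−262) = 19100 J.
Q = ΔU + W = nCpΔT = 31900 J.
Net over both steps: W = 24000 J, Q = 43100 J, ΔU = 19100 J.

43100 J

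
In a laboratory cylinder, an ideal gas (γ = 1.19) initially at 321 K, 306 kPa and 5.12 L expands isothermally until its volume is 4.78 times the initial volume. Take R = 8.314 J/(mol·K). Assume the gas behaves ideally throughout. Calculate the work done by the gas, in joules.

2450 J

n = P₁V₁/(RT₁) = 306×5.12/(8.314×321) = 0.587 mol.
Isothermal: T stays 321 K; PV = const ⇒ V₂ = 24.5 L, P₂ = 64.0 kPa.
W = nRT ln(V₂/V₁) = 0.587×8.314×321×ln(4.78) = 2450 J.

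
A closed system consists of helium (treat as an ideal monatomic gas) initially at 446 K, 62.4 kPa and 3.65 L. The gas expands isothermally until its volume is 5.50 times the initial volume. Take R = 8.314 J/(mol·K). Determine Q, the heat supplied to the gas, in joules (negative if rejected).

388 J

n = P₁V₁/(RT₁) = 62.4×3.65/(8.314×446) = 0.0614 mol.
Isothermal: T stays 446 K; PV = const ⇒ V₂ = 20.1 L, P₂ = 11.3 kPa.
ΔU = 0 (ideal gas, T constant).
W = nRT ln(V₂/V₁) = 0.0614×8.314×446×ln(5.50) = 388 J.
Q = ΔU + W = 388 J.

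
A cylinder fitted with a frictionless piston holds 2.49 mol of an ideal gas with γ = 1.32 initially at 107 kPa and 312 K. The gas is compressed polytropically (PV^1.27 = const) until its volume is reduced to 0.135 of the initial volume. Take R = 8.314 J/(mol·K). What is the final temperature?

536 K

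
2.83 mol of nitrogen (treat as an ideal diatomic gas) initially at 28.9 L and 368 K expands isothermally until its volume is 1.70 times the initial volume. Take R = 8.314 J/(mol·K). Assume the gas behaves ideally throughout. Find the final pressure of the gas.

P₁ = nRT₁/V₁ = 2.83×8.314×368/28.9 = 300 kPa.
Isothermal: T stays 368 K; PV = const ⇒ V₂ = 49.1 L, P₂ = 176 kPa.

176 kPa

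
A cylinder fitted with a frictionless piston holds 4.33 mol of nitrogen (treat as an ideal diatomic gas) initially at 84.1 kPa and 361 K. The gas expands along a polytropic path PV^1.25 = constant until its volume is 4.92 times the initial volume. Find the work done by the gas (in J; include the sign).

17100 J

V₁ = nRT₁/P₁ = 4.33×8.314×361/84.1 = 155 L.
Polytropic n=1.25: T₂ = T₁(V₁/V₂)^(n−1) = 361×(0.203)^0.25 = 242 K; P₂ = P₁(V₁/V₂)^n = 11.5 kPa.
W = (P₁V₁−P₂V₂)/(n−1) = (84.1×155−11.5×760)/0.25 = 17100 J.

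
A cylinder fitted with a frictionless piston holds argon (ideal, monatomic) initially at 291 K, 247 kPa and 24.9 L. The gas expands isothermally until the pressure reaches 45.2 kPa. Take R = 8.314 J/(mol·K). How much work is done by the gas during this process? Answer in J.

10400 J

n = P₁V₁/(RT₁) = 247×24.9/(8.314×291) = 2.54 mol.
Isothermal: T stays 291 K; PV = const ⇒ V₂ = 136 L, P₂ = 45.2 kPa.
W = nRT ln(V₂/V₁) = 2.54×8.314×291×ln(5.46) = 10400 J.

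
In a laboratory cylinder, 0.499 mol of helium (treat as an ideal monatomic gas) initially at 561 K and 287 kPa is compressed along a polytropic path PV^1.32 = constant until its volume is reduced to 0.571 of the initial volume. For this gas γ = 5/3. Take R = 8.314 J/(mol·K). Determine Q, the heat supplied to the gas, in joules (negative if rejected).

-743 J

V₁ = nRT₁/P₁ = 0.499×8.314×561/287 = 8.11 L.
Polytropic n=1.32: T₂ = T₁(V₁/V₂)^(n−1) = 561×(1.75)^0.32 = 671 K; P₂ = P₁(V₁/V₂)^n = 601 kPa.
W = (P₁V₁−P₂V₂)/(n−1) = (287×8.11−601×4.63)/0.32 = -1430 J.
ΔU = nCvΔT = 0.499×12.5×(671−561) = 686 J.
Q = ΔU + W = -743 J.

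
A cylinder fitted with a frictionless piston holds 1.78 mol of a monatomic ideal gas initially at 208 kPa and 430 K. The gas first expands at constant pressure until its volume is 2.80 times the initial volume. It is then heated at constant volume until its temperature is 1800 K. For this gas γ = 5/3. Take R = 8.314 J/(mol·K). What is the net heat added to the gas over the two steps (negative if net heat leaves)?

V₁ = nRT₁/P₁ = 1.78×8.314×430/208 = 30.6 L.
Step 1 — Isobaric: P stays 208 kPa; V/T = const ⇒ T₂ = 1200 K, V₂ = 85.7 L.
W = PΔV = 208×(85.7−30.6) kPa·L = 11500 J.
ΔU = nCvΔT = 1.78×12.5×(1200−430) = 17200 J.
Q = ΔU + W = nCpΔT = 28600 J.
State after step 1: P = 208 kPa, V = 85.7 L, T = 1200 K.
Step 2 — Isochoric: V stays 85.7 L; P/T = const ⇒ T₂ = 1800 K, P₂ = 311 kPa.
W = 0 (no volume change).
ΔU = nCvΔT = 1.78×12.5×(1800−1200) = 13200 J.
Q = ΔU = 13200 J.
Net over both steps: W = 11500 J, Q = 41900 J, ΔU = 30400 J.

41900 J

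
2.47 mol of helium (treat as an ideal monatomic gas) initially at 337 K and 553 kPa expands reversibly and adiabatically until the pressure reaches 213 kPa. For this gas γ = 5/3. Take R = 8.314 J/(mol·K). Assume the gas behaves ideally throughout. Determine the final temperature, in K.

V₁ = nRT₁/P₁ = 2.47×8.314×337/553 = 12.5 L.
Adiabatic: T₂/T₁ = (P₂/P₁)^((γ−1)/γ) ⇒ T₂ = 337×(0.385)^0.400 = 230 K; V₂ = 22.2 L.

230 K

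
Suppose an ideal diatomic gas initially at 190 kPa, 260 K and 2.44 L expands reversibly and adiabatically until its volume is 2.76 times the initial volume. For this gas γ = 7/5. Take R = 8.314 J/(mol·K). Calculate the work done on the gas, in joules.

-387 J

n = P₁V₁/(RT₁) = 190×2.44/(8.314×260) = 0.214 mol.
Adiabatic: TV^(γ−1) = const ⇒ T₂ = 260×(0.362)^0.400 = 173 K; PV^γ = const ⇒ P₂ = 45.9 kPa.
ΔU = nCvΔT = 0.214×20.8×(173−260) = -387 J.
Q = 0 for an adiabatic process, so W = −ΔU = 387 J.
Work done on the gas = −W_by = -387 J.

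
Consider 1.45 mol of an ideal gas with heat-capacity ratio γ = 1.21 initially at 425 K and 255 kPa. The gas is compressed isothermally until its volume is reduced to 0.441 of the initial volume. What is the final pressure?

578 kPa

V₁ = nRT₁/P₁ = 1.45×8.314×425/255 = 20.1 L.
Isothermal: T stays 425 K; PV = const ⇒ V₂ = 8.86 L, P₂ = 578 kPa.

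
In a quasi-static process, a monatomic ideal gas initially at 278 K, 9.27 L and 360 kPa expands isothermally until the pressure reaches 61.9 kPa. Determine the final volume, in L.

Isothermal: T stays 278 K; PV = const ⇒ V₂ = 53.9 L, P₂ = 61.9 kPa.

53.9 L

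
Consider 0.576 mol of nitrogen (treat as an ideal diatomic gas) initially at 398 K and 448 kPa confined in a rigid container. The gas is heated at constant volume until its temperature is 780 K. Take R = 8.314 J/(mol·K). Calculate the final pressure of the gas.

V₁ = nRT₁/P₁ = 0.576×8.314×398/448 = 4.25 L.
Isochoric: V stays 4.25 L; P/T = const ⇒ T₂ = 780 K, P₂ = 878 kPa.

878 kPa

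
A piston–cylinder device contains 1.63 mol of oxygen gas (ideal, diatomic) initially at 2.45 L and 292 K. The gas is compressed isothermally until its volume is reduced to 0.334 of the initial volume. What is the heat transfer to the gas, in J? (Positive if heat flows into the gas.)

P₁ = nRT₁/V₁ = 1.63×8.314×292/2.45 = 1620 kPa.
Isothermal: T stays 292 K; PV = const ⇒ V₂ = 0.818 L, P₂ = 4840 kPa.
ΔU = 0 (ideal gas, T constant).
W = nRT ln(V₂/V₁) = 1.63×8.314×292×ln(0.334) = -4340 J.
Q = ΔU + W = -4340 J.

-4340 J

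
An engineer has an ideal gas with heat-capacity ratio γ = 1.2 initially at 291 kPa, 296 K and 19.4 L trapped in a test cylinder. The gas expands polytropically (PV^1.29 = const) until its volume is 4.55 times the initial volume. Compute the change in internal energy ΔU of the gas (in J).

-10000 J

n = P₁V₁/(RT₁) = 291×19.4/(8.314×296) = 2.29 mol.
Polytropic n=1.29: T₂ = T₁(V₁/V₂)^(n−1) = 296×(0.220)^0.29 = 191 K; P₂ = P₁(V₁/V₂)^n = 41.2 kPa.
For an ideal gas ΔU = nCvΔT with Cv = R/(γ−1) = 41.6 J/(mol·K).
ΔU = 2.29×41.6×(191−296) = -10000 J.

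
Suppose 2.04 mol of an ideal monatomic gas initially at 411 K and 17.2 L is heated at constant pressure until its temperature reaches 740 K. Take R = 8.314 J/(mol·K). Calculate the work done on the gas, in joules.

P₁ = nRT₁/V₁ = 2.04×8.314×411/17.2 = 405 kPa.
Isobaric: P stays 405 kPa; V/T = const ⇒ T₂ = 740 K, V₂ = 31.0 L.
W = PΔV = 405×(31.0−17.2) kPa·L = 5580 J.
Work done on the gas = −W_by = -5580 J.

-5580 J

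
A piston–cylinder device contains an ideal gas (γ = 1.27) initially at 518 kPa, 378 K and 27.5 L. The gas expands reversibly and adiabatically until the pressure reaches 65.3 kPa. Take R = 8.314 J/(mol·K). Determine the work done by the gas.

18800 J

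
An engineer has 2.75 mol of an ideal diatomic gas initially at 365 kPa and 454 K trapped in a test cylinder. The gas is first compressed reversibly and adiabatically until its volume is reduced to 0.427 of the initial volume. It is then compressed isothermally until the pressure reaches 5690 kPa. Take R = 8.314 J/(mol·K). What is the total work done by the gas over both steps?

-33200 J

V₁ = nRT₁/P₁ = 2.75×8.314×454/365 = 28.4 L.
Step 1 — Adiabatic: TV^(γ−1) = const ⇒ T₂ = 454×(2.34)^0.400 = 638 K; PV^γ = const ⇒ P₂ = 1200 kPa.
ΔU = nCvΔT = 2.75×20.8×(638−454) = 10500 J.
Q = 0 for an adiabatic process, so W = −ΔU = -10500 J.
State after step 1: P = 1200 kPa, V = 12.1 L, T = 638 K.
Step 2 — Isothermal: T stays 638 K; PV = const ⇒ V₂ = 2.56 L, P₂ = 5690 kPa.
ΔU = 0 (ideal gas, T constant).
W = nRT ln(V₂/V₁) = 2.75×8.314×638×ln(0.211) = -22700 J.
Q = ΔU + W = -22700 J.
Net over both steps: W = -33200 J, Q = -22700 J, ΔU = 10500 J.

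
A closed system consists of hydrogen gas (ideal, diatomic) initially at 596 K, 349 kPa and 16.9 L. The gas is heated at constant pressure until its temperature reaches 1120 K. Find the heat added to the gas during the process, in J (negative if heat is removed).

n = P₁V₁/(RT₁) = 349×16.9/(8.314×596) = 1.19 mol.
Isobaric: P stays 349 kPa; V/T = const ⇒ T₂ = 1120 K, V₂ = 31.8 L.
W = PΔV = 349×(31.8−16.9) kPa·L = 5190 J.
ΔU = nCvΔT = 1.19×20.8×(1120−596) = 13000 J.
Q = ΔU + W = nCpΔT = 18100 J.

18100 J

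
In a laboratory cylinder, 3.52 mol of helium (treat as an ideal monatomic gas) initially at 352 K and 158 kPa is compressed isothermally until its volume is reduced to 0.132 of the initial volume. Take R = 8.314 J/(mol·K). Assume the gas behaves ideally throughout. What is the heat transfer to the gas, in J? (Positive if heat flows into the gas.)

-20900 J

V₁ = nRT₁/P₁ = 3.52×8.314×352/158 = 65.2 L.
Isothermal: T stays 352 K; PV = const ⇒ V₂ = 8.61 L, P₂ = 1200 kPa.
ΔU = 0 (ideal gas, T constant).
W = nRT ln(V₂/V₁) = 3.52×8.314×352×ln(0.132) = -20900 J.
Q = ΔU + W = -20900 J.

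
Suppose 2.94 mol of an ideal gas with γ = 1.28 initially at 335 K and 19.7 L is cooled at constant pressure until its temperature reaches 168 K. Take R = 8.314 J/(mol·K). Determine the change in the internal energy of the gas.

-14600 J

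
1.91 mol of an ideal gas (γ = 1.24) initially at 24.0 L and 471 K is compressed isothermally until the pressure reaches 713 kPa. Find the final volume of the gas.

P₁ = nRT₁/V₁ = 1.91×8.314×471/24.0 = 312 kPa.
Isothermal: T stays 471 K; PV = const ⇒ V₂ = 10.5 L, P₂ = 713 kPa.

10.5 L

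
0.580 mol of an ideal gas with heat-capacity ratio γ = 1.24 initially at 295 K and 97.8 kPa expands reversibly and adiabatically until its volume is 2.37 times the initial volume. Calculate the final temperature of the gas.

240 K

V₁ = nRT₁/P₁ = 0.580×8.314×295/97.8 = 14.5 L.
Adiabatic: TV^(γ−1) = const ⇒ T₂ = 295×(0.422)^0.240 = 240 K; PV^γ = const ⇒ P₂ = 33.5 kPa.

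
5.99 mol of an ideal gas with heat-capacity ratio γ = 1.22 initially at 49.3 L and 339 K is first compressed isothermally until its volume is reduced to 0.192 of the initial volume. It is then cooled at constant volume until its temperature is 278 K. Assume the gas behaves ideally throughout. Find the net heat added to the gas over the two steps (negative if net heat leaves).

P₁ = nRT₁/V₁ = 5.99×8.314×339/49.3 = 342 kPa.
Step 1 — Isothermal: T stays 339 K; PV = const ⇒ V₂ = 9.47 L, P₂ = 1780 kPa.
ΔU = 0 (ideal gas, T constant).
W = nRT ln(V₂/V₁) = 5.99×8.314×339×ln(0.192) = -27900 J.
Q = ΔU + W = -27900 J.
State after step 1: P = 1780 kPa, V = 9.47 L, T = 339 K.
Step 2 — Isochoric: V stays 9.47 L; P/T = const ⇒ T₂ = 278 K, P₂ = 1460 kPa.
W = 0 (no volume change).
ΔU = nCvΔT = 5.99×37.8×(278−339) = -13800 J.
Q = ΔU = -13800 J.
Net over both steps: W = -27900 J, Q = -41700 J, ΔU = -13800 J.

-41700 J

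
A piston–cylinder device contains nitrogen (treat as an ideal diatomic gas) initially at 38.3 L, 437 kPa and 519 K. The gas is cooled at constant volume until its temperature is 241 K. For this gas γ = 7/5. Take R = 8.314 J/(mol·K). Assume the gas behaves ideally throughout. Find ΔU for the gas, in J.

-22400 J

n = P₁V₁/(RT₁) = 437×38.3/(8.314×519) = 3.88 mol.
Isochoric: V stays 38.3 L; P/T = const ⇒ T₂ = 241 K, P₂ = 203 kPa.
For an ideal gas ΔU = nCvΔT with Cv = (5/2)R = 20.8 J/(mol·K).
ΔU = 3.88×20.8×(241−519) = -22400 J.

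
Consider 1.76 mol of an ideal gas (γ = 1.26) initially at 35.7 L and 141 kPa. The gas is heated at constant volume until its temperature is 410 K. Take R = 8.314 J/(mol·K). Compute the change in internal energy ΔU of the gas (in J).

3710 J

T₁ = P₁V₁/(nR) = 141×35.7/(1.76×8.314) = 344 K.
Isochoric: V stays 35.7 L; P/T = const ⇒ T₂ = 410 K, P₂ = 168 kPa.
For an ideal gas ΔU = nCvΔT with Cv = R/(γ−1) = 32.0 J/(mol·K).
ΔU = 1.76×32.0×(410−344) = 3710 J.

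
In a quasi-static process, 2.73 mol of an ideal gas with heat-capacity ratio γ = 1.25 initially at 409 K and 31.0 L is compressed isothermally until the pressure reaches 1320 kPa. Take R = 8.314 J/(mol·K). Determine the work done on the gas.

13800 J

P₁ = nRT₁/V₁ = 2.73×8.314×409/31.0 = 299 kPa.
Isothermal: T stays 409 K; PV = const ⇒ V₂ = 7.03 L, P₂ = 1320 kPa.
W = nRT ln(V₂/V₁) = 2.73×8.314×409×ln(0.227) = -13800 J.
Work done on the gas = −W_by = 13800 J.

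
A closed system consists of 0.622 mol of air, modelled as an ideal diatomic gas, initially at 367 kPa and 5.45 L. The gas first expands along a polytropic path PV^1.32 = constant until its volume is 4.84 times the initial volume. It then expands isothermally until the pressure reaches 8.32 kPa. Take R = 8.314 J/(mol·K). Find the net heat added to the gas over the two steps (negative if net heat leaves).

T₁ = P₁V₁/(nR) = 367×5.45/(0.622×8.314) = 387 K.
Step 1 — Polytropic n=1.32: T₂ = T₁(V₁/V₂)^(n−1) = 387×(0.207)^0.32 = 234 K; P₂ = P₁(V₁/V₂)^n = 45.8 kPa.
W = (P₁V₁−P₂V₂)/(n−1) = (367×5.45−45.8×26.4)/0.32 = 2480 J.
ΔU = nCvΔT = 0.622×20.8×(234−387) = -1980 J.
Q = ΔU + W = 495 J.
State after step 1: P = 45.8 kPa, V = 26.4 L, T = 234 K.
Step 2 — Isothermal: T stays 234 K; PV = const ⇒ V₂ = 145 L, P₂ = 8.32 kPa.
ΔU = 0 (ideal gas, T constant).
W = nRT ln(V₂/V₁) = 0.622×8.314×234×ln(5.50) = 2060 J.
Q = ΔU + W = 2060 J.
Net over both steps: W = 4540 J, Q = 2550 J, ΔU = -1980 J.

2550 J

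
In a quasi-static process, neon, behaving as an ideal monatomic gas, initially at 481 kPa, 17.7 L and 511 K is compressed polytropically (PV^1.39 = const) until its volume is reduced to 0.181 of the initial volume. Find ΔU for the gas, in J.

n = P₁V₁/(RT₁) = 481×17.7/(8.314×511) = 2.00 mol.
Polytropic n=1.39: T₂ = T₁(V₁/V₂)^(n−1) = 511×(5.52)^0.39 = 995 K; P₂ = P₁(V₁/V₂)^n = 5180 kPa.
For an ideal gas ΔU = nCvΔT with Cv = (3/2)R = 12.5 J/(mol·K).
ΔU = 2.00×12.5×(995−511) = 12100 J.

12100 J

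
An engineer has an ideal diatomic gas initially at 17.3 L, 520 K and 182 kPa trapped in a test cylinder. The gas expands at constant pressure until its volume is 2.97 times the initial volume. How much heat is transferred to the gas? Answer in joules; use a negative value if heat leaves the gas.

21700 J

n = P₁V₁/(RT₁) = 182×17.3/(8.314×520) = 0.728 mol.
Isobaric: P stays 182 kPa; V/T = const ⇒ T₂ = 1540 K, V₂ = 51.4 L.
W = PΔV = 182×(51.4−17.3) kPa·L = 6200 J.
ΔU = nCvΔT = 0.728×20.8×(1540−520) = 15500 J.
Q = ΔU + W = nCpΔT = 21700 J.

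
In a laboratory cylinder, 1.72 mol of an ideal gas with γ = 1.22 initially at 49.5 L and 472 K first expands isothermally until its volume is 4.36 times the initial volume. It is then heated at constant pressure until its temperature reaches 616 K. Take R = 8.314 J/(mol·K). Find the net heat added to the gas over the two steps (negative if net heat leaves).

21400 J

P₁ = nRT₁/V₁ = 1.72×8.314×472/49.5 = 136 kPa.
Step 1 — Isothermal: T stays 472 K; PV = const ⇒ V₂ = 216 L, P₂ = 31.3 kPa.
ΔU = 0 (ideal gas, T constant).
W = nRT ln(V₂/V₁) = 1.72×8.314×472×ln(4.36) = 9940 J.
Q = ΔU + W = 9940 J.
State after step 1: P = 31.3 kPa, V = 216 L, T = 472 K.
Step 2 — Isobaric: P stays 31.3 kPa; V/T = const ⇒ T₂ = 616 K, V₂ = 282 L.
W = PΔV = 31.3×(282−216) kPa·L = 2060 J.
ΔU = nCvΔT = 1.72×37.8×(616−472) = 9360 J.
Q = ΔU + W = nCpΔT = 11400 J.
Net over both steps: W = 12000 J, Q = 21400 J, ΔU = 9360 J.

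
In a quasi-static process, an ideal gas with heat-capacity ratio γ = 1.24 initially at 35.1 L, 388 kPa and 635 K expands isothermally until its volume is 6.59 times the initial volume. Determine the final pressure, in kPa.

58.9 kPa

Isothermal: T stays 635 K; PV = const ⇒ V₂ = 231 L, P₂ = 58.9 kPa.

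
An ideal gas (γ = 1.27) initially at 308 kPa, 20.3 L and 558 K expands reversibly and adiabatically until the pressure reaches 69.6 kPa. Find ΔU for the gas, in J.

-6280 J

n = P₁V₁/(RT₁) = 308×20.3/(8.314×558) = 1.35 mol.
Adiabatic: T₂/T₁ = (P₂/P₁)^((γ−1)/γ) ⇒ T₂ = 558×(0.226)^0.213 = 407 K; V₂ = 65.5 L.
For an ideal gas ΔU = nCvΔT with Cv = R/(γ−1) = 30.8 J/(mol·K).
ΔU = 1.35×30.8×(407−558) = -6280 J.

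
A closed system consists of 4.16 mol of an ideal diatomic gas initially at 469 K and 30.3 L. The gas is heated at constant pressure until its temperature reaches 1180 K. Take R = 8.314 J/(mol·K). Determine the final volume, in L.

P₁ = nRT₁/V₁ = 4.16×8.314×469/30.3 = 535 kPa.
Isobaric: P stays 535 kPa; V/T = const ⇒ T₂ = 1180 K, V₂ = 76.2 L.

76.2 L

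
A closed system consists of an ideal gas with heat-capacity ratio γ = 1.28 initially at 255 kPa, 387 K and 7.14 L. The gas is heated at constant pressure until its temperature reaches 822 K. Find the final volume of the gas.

Isobaric: P stays 255 kPa; V/T = const ⇒ T₂ = 822 K, V₂ = 15.2 L.

15.2 L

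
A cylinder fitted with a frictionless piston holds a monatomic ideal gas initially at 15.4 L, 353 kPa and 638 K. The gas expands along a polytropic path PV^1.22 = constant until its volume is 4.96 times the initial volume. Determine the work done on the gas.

n = P₁V₁/(RT₁) = 353×15.4/(8.314×638) = 1.02 mol.
Polytropic n=1.22: T₂ = T₁(V₁/V₂)^(n−1) = 638×(0.202)^0.22 = 449 K; P₂ = P₁(V₁/V₂)^n = 50.0 kPa.
W = (P₁V₁−P₂V₂)/(n−1) = (353×15.4−50.0×76.4)/0.22 = 7340 J.
Work done on the gas = −W_by = -7340 J.

-7340 J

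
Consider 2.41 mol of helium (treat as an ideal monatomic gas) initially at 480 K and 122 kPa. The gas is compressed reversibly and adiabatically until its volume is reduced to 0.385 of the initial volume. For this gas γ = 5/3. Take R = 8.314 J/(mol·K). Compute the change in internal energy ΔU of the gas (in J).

12800 J

V₁ = nRT₁/P₁ = 2.41×8.314×480/122 = 78.8 L.
Adiabatic: TV^(γ−1) = const ⇒ T₂ = 480×(2.60)^0.667 = 907 K; PV^γ = const ⇒ P₂ = 599 kPa.
For an ideal gas ΔU = nCvΔT with Cv = (3/2)R = 12.5 J/(mol·K).
ΔU = 2.41×12.5×(907−480) = 12800 J.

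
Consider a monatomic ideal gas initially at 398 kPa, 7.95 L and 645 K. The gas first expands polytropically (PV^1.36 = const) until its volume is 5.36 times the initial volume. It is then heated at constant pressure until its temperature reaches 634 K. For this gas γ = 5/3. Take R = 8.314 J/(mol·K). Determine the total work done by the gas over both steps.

n = P₁V₁/(RT₁) = 398×7.95/(8.314×645) = 0.590 mol.
Step 1 — Polytropic n=1.36: T₂ = T₁(V₁/V₂)^(n−1) = 645×(0.187)^0.36 = 352 K; P₂ = P₁(V₁/V₂)^n = 40.6 kPa.
W = (P₁V₁−P₂V₂)/(n−1) = (398×7.95−40.6×42.6)/0.36 = 3990 J.
ΔU = nCvΔT = 0.590×12.5×(352−645) = -2150 J.
Q = ΔU + W = 1830 J.
State after step 1: P = 40.6 kPa, V = 42.6 L, T = 352 K.
Step 2 — Isobaric: P stays 40.6 kPa; V/T = const ⇒ T₂ = 634 K, V₂ = 76.7 L.
W = PΔV = 40.6×(76.7−42.6) kPa·L = 1380 J.
ΔU = nCvΔT = 0.590×12.5×(634−352) = 2070 J.
Q = ΔU + W = nCpΔT = 3450 J.
Net over both steps: W = 5370 J, Q = 5290 J, ΔU = -80.9 J.

5370 J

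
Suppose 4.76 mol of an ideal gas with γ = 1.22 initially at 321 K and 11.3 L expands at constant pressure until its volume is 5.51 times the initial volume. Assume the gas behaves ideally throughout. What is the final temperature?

P₁ = nRT₁/V₁ = 4.76×8.314×321/11.3 = 1120 kPa.
Isobaric: P stays 1120 kPa; V/T = const ⇒ T₂ = 1770 K, V₂ = 62.3 L.

1770 K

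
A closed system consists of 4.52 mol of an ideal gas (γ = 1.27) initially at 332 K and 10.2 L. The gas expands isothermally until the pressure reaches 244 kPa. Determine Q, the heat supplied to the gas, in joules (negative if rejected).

P₁ = nRT₁/V₁ = 4.52×8.314×332/10.2 = 1220 kPa.
Isothermal: T stays 332 K; PV = const ⇒ V₂ = 51.1 L, P₂ = 244 kPa.
ΔU = 0 (ideal gas, T constant).
W = nRT ln(V₂/V₁) = 4.52×8.314×332×ln(5.01) = 20100 J.
Q = ΔU + W = 20100 J.

20100 J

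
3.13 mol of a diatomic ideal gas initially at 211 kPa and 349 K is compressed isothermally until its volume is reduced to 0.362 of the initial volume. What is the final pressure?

583 kPa

V₁ = nRT₁/P₁ = 3.13×8.314×349/211 = 43.0 L.
Isothermal: T stays 349 K; PV = const ⇒ V₂ = 15.6 L, P₂ = 583 kPa.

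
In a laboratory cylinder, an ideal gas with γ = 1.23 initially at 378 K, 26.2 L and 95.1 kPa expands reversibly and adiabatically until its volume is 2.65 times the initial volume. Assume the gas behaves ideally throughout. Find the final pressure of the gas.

28.7 kPa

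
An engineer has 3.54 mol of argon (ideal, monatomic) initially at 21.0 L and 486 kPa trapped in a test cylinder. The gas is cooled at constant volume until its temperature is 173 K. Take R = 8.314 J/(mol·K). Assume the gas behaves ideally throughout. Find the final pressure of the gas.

242 kPa

T₁ = P₁V₁/(nR) = 486×21.0/(3.54×8.314) = 347 K.
Isochoric: V stays 21.0 L; P/T = const ⇒ T₂ = 173 K, P₂ = 242 kPa.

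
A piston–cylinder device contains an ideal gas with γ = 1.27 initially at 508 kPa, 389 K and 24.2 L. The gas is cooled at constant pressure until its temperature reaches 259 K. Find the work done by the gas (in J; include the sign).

-4110 J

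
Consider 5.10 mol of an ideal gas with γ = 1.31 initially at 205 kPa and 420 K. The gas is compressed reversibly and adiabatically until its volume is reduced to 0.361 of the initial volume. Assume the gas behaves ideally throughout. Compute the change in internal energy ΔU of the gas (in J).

V₁ = nRT₁/P₁ = 5.10×8.314×420/205 = 86.9 L.
Adiabatic: TV^(γ−1) = const ⇒ T₂ = 420×(2.77)^0.310 = 576 K; PV^γ = const ⇒ P₂ = 779 kPa.
For an ideal gas ΔU = nCvΔT with Cv = R/(γ−1) = 26.8 J/(mol·K).
ΔU = 5.10×26.8×(576−420) = 21300 J.

21300 J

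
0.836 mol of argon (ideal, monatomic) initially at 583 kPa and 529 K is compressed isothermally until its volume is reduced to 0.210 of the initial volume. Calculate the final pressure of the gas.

V₁ = nRT₁/P₁ = 0.836×8.314×529/583 = 6.31 L.
Isothermal: T stays 529 K; PV = const ⇒ V₂ = 1.32 L, P₂ = 2780 kPa.

2780 kPa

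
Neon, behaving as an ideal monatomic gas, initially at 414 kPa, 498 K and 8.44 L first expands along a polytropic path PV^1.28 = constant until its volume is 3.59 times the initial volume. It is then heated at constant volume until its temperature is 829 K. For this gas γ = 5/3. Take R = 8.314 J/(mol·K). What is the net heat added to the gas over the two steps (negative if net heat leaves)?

n = P₁V₁/(RT₁) = 414×8.44/(8.314×498) = 0.844 mol.
Step 1 — Polytropic n=1.28: T₂ = T₁(V₁/V₂)^(n−1) = 498×(0.279)^0.28 = 348 K; P₂ = P₁(V₁/V₂)^n = 80.6 kPa.
W = (P₁V₁−P₂V₂)/(n−1) = (414×8.44−80.6×30.3)/0.28 = 3750 J.
ΔU = nCvΔT = 0.844×12.5×(348−498) = -1580 J.
Q = ΔU + W = 2180 J.
State after step 1: P = 80.6 kPa, V = 30.3 L, T = 348 K.
Step 2 — Isochoric: V stays 30.3 L; P/T = const ⇒ T₂ = 829 K, P₂ = 192 kPa.
W = 0 (no volume change).
ΔU = nCvΔT = 0.844×12.5×(829−348) = 5060 J.
Q = ΔU = 5060 J.
Net over both steps: W = 3750 J, Q = 7240 J, ΔU = 3480 J.

7240 J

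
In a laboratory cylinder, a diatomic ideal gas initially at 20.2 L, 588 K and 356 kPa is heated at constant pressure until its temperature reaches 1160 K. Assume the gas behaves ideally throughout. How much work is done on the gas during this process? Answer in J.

n = P₁V₁/(RT₁) = 356×20.2/(8.314×588) = 1.47 mol.
Isobaric: P stays 356 kPa; V/T = const ⇒ T₂ = 1160 K, V₂ = 39.9 L.
W = PΔV = 356×(39.9−20.2) kPa·L = 7000 J.
Work done on the gas = −W_by = -7000 J.

-7000 J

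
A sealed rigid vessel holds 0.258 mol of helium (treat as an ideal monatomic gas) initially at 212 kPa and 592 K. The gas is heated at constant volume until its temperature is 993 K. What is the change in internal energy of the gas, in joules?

1290 J

V₁ = nRT₁/P₁ = 0.258×8.314×592/212 = 5.99 L.
Isochoric: V stays 5.99 L; P/T = const ⇒ T₂ = 993 K, P₂ = 356 kPa.
For an ideal gas ΔU = nCvΔT with Cv = (3/2)R = 12.5 J/(mol·K).
ΔU = 0.258×12.5×(993−592) = 1290 J.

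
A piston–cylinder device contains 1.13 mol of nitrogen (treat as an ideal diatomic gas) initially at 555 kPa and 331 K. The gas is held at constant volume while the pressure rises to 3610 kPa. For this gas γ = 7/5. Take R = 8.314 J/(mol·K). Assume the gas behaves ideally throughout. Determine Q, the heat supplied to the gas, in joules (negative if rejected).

V₁ = nRT₁/P₁ = 1.13×8.314×331/555 = 5.60 L.
Isochoric: V stays 5.60 L; P/T = const ⇒ T₂ = 2150 K, P₂ = 3610 kPa.
W = 0 (no volume change).
ΔU = nCvΔT = 1.13×20.8×(2150−331) = 42800 J.
Q = ΔU = 42800 J.

42800 J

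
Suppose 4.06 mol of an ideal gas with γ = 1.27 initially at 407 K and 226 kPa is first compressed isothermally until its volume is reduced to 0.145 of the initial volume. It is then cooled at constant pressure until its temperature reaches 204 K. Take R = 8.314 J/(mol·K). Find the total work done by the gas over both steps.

-33400 J

V₁ = nRT₁/P₁ = 4.06×8.314×407/226 = 60.8 L.
Step 1 — Isothermal: T stays 407 K; PV = const ⇒ V₂ = 8.81 L, P₂ = 1560 kPa.
ΔU = 0 (ideal gas, T constant).
W = nRT ln(V₂/V₁) = 4.06×8.314×407×ln(0.145) = -26500 J.
Q = ΔU + W = -26500 J.
State after step 1: P = 1560 kPa, V = 8.81 L, T = 407 K.
Step 2 — Isobaric: P stays 1560 kPa; V/T = const ⇒ T₂ = 204 K, V₂ = 4.42 L.
W = PΔV = 1560×(4.42−8.81) kPa·L = -6850 J.
ΔU = nCvΔT = 4.06×30.8×(204−407) = -25400 J.
Q = ΔU + W = nCpΔT = -32200 J.
Net over both steps: W = -33400 J, Q = -58800 J, ΔU = -25400 J.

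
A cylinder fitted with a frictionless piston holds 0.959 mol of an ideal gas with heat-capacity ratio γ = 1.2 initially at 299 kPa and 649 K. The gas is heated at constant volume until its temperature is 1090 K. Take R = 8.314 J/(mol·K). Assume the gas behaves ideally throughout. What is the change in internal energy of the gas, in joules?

17600 J

V₁ = nRT₁/P₁ = 0.959×8.314×649/299 = 17.3 L.
Isochoric: V stays 17.3 L; P/T = const ⇒ T₂ = 1090 K, P₂ = 502 kPa.
For an ideal gas ΔU = nCvΔT with Cv = R/(γ−1) = 41.6 J/(mol·K).
ΔU = 0.959×41.6×(1090−649) = 17600 J.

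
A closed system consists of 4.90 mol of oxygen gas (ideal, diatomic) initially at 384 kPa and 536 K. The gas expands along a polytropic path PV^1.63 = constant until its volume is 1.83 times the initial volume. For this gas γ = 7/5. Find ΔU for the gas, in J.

V₁ = nRT₁/P₁ = 4.90×8.314×536/384 = 56.9 L.
Polytropic n=1.63: T₂ = T₁(V₁/V₂)^(n−1) = 536×(0.546)^0.63 = 366 K; P₂ = P₁(V₁/V₂)^n = 143 kPa.
For an ideal gas ΔU = nCvΔT with Cv = (5/2)R = 20.8 J/(mol·K).
ΔU = 4.90×20.8×(366−536) = -17300 J.

-17300 J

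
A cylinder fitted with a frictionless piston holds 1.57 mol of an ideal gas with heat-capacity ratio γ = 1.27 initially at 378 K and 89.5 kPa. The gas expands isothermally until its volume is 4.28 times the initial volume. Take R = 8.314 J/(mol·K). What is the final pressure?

20.9 kPa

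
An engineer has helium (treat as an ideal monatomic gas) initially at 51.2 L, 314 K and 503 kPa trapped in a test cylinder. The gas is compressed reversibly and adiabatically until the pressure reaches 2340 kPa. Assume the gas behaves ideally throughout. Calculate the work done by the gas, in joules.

-32800 J

n = P₁V₁/(RT₁) = 503×51.2/(8.314×314) = 9.87 mol.
Adiabatic: T₂/T₁ = (P₂/P₁)^((γ−1)/γ) ⇒ T₂ = 314×(4.65)^0.400 = 581 K; V₂ = 20.4 L.
ΔU = nCvΔT = 9.87×12.5×(581−314) = 32800 J.
Q = 0 for an adiabatic process, so W = −ΔU = -32800 J.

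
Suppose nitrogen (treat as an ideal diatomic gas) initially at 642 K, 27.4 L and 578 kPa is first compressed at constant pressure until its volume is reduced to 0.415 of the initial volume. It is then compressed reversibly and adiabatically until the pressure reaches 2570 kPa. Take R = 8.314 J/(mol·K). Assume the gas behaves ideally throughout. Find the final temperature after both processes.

408 K

n = P₁V₁/(RT₁) = 578×27.4/(8.314×642) = 2.97 mol.
Step 1 — Isobaric: P stays 578 kPa; V/T = const ⇒ T₂ = 266 K, V₂ = 11.4 L.
W = PΔV = 578×(11.4−27.4) kPa·L = -9260 J.
ΔU = nCvΔT = 2.97×20.8×(266−642) = -23200 J.
Q = ΔU + W = nCpΔT = -32400 J.
State after step 1: P = 578 kPa, V = 11.4 L, T = 266 K.
Step 2 — Adiabatic: T₂/T₁ = (P₂/P₁)^((γ−1)/γ) ⇒ T₂ = 266×(4.45)^0.286 = 408 K; V₂ = 3.92 L.
ΔU = nCvΔT = 2.97×20.8×(408−266) = 8730 J.
Q = 0 for an adiabatic process, so W = −ΔU = -8730 J.
Net over both steps: W = -18000 J, Q = -32400 J, ΔU = -14400 J.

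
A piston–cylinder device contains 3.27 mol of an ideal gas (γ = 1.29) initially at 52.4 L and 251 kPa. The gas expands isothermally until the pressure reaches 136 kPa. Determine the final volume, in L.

T₁ = P₁V₁/(nR) = 251×52.4/(3.27×8.314) = 484 K.
Isothermal: T stays 484 K; PV = const ⇒ V₂ = 96.7 L, P₂ = 136 kPa.

96.7 L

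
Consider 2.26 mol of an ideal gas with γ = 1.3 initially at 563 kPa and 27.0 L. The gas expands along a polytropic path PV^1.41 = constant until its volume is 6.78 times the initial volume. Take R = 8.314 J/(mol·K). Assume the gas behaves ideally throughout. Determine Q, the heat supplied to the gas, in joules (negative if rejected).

-7390 J

T₁ = P₁V₁/(nR) = 563×27.0/(2.26×8.314) = 809 K.
Polytropic n=1.41: T₂ = T₁(V₁/V₂)^(n−1) = 809×(0.147)^0.41 = 369 K; P₂ = P₁(V₁/V₂)^n = 37.9 kPa.
W = (P₁V₁−P₂V₂)/(n−1) = (563×27.0−37.9×183)/0.41 = 20200 J.
ΔU = nCvΔT = 2.26×27.7×(369−809) = -27600 J.
Q = ΔU + W = -7390 J.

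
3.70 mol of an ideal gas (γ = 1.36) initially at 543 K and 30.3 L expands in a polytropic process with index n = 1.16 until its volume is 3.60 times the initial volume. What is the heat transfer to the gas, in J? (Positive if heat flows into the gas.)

10700 J

P₁ = nRT₁/V₁ = 3.70×8.314×543/30.3 = 551 kPa.
Polytropic n=1.16: T₂ = T₁(V₁/V₂)^(n−1) = 543×(0.278)^0.16 = 442 K; P₂ = P₁(V₁/V₂)^n = 125 kPa.
W = (P₁V₁−P₂V₂)/(n−1) = (551×30.3−125×109)/0.16 = 19300 J.
ΔU = nCvΔT = 3.70×23.1×(442−543) = -8600 J.
Q = ΔU + W = 10700 J.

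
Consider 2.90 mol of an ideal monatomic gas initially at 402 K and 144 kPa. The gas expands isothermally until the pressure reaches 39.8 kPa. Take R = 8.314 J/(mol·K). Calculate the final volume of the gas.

244 L

V₁ = nRT₁/P₁ = 2.90×8.314×402/144 = 67.3 L.
Isothermal: T stays 402 K; PV = const ⇒ V₂ = 244 L, P₂ = 39.8 kPa.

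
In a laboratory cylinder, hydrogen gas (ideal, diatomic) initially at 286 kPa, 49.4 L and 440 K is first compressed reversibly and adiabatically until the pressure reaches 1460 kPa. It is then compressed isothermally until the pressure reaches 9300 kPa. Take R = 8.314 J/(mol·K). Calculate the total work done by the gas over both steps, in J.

-62600 J

n = P₁V₁/(RT₁) = 286×49.4/(8.314×440) = 3.86 mol.
Step 1 — Adiabatic: T₂/T₁ = (P₂/P₁)^((γ−1)/γ) ⇒ T₂ = 440×(5.10)^0.286 = 701 K; V₂ = 15.4 L.
ΔU = nCvΔT = 3.86×20.8×(701−440) = 21000 J.
Q = 0 for an adiabatic process, so W = −ΔU = -21000 J.
State after step 1: P = 1460 kPa, V = 15.4 L, T = 701 K.
Step 2 — Isothermal: T stays 701 K; PV = const ⇒ V₂ = 2.42 L, P₂ = 9300 kPa.
ΔU = 0 (ideal gas, T constant).
W = nRT ln(V₂/V₁) = 3.86×8.314×701×ln(0.157) = -41700 J.
Q = ΔU + W = -41700 J.
Net over both steps: W = -62600 J, Q = -41700 J, ΔU = 21000 J.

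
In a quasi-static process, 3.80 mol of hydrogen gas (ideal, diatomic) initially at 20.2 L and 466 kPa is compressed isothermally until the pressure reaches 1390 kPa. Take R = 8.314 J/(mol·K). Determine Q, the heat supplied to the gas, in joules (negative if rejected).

-10300 J

T₁ = P₁V₁/(nR) = 466×20.2/(3.80×8.314) = 298 K.
Isothermal: T stays 298 K; PV = const ⇒ V₂ = 6.77 L, P₂ = 1390 kPa.
ΔU = 0 (ideal gas, T constant).
W = nRT ln(V₂/V₁) = 3.80×8.314×298×ln(0.335) = -10300 J.
Q = ΔU + W = -10300 J.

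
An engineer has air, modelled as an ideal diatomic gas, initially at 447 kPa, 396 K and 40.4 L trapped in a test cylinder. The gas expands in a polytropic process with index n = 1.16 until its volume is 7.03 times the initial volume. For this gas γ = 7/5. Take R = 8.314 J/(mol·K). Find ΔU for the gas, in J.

-12100 J

n = P₁V₁/(RT₁) = 447×40.4/(8.314×396) = 5.49 mol.
Polytropic n=1.16: T₂ = T₁(V₁/V₂)^(n−1) = 396×(0.142)^0.16 = 290 K; P₂ = P₁(V₁/V₂)^n = 46.5 kPa.
For an ideal gas ΔU = nCvΔT with Cv = (5/2)R = 20.8 J/(mol·K).
ΔU = 5.49×20.8×(290−396) = -12100 J.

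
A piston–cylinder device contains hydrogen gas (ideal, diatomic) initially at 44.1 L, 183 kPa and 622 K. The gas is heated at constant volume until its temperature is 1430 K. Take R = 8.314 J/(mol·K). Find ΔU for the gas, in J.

n = P₁V₁/(RT₁) = 183×44.1/(8.314×622) = 1.56 mol.
Isochoric: V stays 44.1 L; P/T = const ⇒ T₂ = 1430 K, P₂ = 421 kPa.
For an ideal gas ΔU = nCvΔT with Cv = (5/2)R = 20.8 J/(mol·K).
ΔU = 1.56×20.8×(1430−622) = 26200 J.

26200 J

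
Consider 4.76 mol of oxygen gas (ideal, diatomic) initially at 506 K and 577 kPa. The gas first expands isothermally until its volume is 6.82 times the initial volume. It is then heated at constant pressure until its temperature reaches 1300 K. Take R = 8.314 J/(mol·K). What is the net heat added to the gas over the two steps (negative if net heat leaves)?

148000 J

V₁ = nRT₁/P₁ = 4.76×8.314×506/577 = 34.7 L.
Step 1 — Isothermal: T stays 506 K; PV = const ⇒ V₂ = 237 L, P₂ = 84.6 kPa.
ΔU = 0 (ideal gas, T constant).
W = nRT ln(V₂/V₁) = 4.76×8.314×506×ln(6.82) = 38400 J.
Q = ΔU + W = 38400 J.
State after step 1: P = 84.6 kPa, V = 237 L, T = 506 K.
Step 2 — Isobaric: P stays 84.6 kPa; V/T = const ⇒ T₂ = 1300 K, V₂ = 608 L.
W = PΔV = 84.6×(608−237) kPa·L = 31400 J.
ΔU = nCvΔT = 4.76×20.8×(1300−506) = 78600 J.
Q = ΔU + W = nCpΔT = 110000 J.
Net over both steps: W = 69900 J, Q = 148000 J, ΔU = 78600 J.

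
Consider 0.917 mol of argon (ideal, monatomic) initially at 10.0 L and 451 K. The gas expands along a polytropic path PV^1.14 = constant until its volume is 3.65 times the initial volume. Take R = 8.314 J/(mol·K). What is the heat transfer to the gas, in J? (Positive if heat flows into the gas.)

P₁ = nRT₁/V₁ = 0.917×8.314×451/10.0 = 344 kPa.
Polytropic n=1.14: T₂ = T₁(V₁/V₂)^(n−1) = 451×(0.274)^0.14 = 376 K; P₂ = P₁(V₁/V₂)^n = 78.6 kPa.
W = (P₁V₁−P₂V₂)/(n−1) = (344×10.0−78.6×36.5)/0.14 = 4070 J.
ΔU = nCvΔT = 0.917×12.5×(376−451) = -855 J.
Q = ΔU + W = 3220 J.

3220 J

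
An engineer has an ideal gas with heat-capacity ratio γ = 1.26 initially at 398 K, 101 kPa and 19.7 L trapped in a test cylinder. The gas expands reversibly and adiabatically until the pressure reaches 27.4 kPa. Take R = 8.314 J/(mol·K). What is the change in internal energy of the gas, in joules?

n = P₁V₁/(RT₁) = 101×19.7/(8.314×398) = 0.601 mol.
Adiabatic: T₂/T₁ = (P₂/P₁)^((γ−1)/γ) ⇒ T₂ = 398×(0.271)^0.206 = 304 K; V₂ = 55.5 L.
For an ideal gas ΔU = nCvΔT with Cv = R/(γ−1) = 32.0 J/(mol·K).
ΔU = 0.601×32.0×(304−398) = -1810 J.

-1810 J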